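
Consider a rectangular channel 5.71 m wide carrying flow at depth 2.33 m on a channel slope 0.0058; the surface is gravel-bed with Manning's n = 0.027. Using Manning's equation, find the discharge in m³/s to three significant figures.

44.3 m³/s

A = b·y = 5.71 × 2.33 = 13.30 m²
P = b + 2y = 5.71 + 2×2.33 = 10.37 m
R = A/P = 13.30/10.37 = 1.283 m
Q = (1/n)·A·R^(2/3)·S^(1/2) = (1/0.027) × 13.30 × 1.283^(2/3) × 0.0058^(1/2) = 44.31 m³/s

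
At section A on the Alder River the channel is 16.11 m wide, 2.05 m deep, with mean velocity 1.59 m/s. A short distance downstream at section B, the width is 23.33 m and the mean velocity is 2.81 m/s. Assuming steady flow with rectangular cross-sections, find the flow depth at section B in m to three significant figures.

0.801 m

Q = A₁V₁ = (16.11×2.05) × 1.59 = 52.51 m³/s
d₂ = Q/(b₂ V₂) = 52.51/(23.33×2.81) = 0.8010 m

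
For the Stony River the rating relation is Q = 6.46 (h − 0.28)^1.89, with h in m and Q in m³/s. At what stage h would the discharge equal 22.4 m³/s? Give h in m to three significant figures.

h − h₀ = (Q/C)^(1/b) = (22.4/6.46)^(1/1.89) = 1.931 m
h = 0.28 + 1.931 = 2.211 m

2.21 m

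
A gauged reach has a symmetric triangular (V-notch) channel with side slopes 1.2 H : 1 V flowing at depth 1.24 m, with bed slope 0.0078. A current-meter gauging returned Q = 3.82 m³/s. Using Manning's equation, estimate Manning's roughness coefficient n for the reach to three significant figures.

0.0260

A = z·y² = 1.2×1.24² = 1.845 m²
P = 2y√(1+z²) = 2×1.24×√(1+1.2²) = 3.874 m
R = A/P = 1.845/3.874 = 0.4763 m
n = (1/Q)·A·R^(2/3)·S^(1/2) = (1/3.82) × 1.845 × 0.6099 × 0.08832 = 0.02602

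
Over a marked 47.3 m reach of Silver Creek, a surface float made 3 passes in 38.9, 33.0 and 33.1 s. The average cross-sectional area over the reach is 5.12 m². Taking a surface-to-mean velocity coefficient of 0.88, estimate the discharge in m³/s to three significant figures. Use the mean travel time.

t̄ = (38.9 + 33.0 + 33.1) / 3 = 35 s
v_surface = L / t̄ = 47.3 / 35 = 1.351 m/s
v_mean = 0.88 × 1.351 = 1.189 m/s
Q = A × v_mean = 5.12 × 1.189 = 6.089 m³/s

6.09 m³/s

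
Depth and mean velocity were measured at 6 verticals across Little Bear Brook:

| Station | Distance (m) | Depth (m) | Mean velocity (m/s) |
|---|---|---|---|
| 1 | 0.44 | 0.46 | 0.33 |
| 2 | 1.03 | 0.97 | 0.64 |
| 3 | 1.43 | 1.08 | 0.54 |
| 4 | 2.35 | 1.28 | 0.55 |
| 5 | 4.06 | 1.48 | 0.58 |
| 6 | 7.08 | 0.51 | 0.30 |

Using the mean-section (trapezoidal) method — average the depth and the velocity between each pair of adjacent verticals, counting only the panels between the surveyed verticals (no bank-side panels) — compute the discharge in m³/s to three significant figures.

Panel 1-2: Δb = 0.59 m, d̄ = (0.46+0.97)/2 = 0.715, v̄ = (0.33+0.64)/2 = 0.485 → q = 0.59×0.715×0.485 = 0.2046 m³/s
Panel 2-3: Δb = 0.4 m, d̄ = (0.97+1.08)/2 = 1.025, v̄ = (0.64+0.54)/2 = 0.59 → q = 0.4×1.025×0.59 = 0.2419 m³/s
Panel 3-4: Δb = 0.92 m, d̄ = (1.08+1.28)/2 = 1.18, v̄ = (0.54+0.55)/2 = 0.545 → q = 0.92×1.18×0.545 = 0.5917 m³/s
Panel 4-5: Δb = 1.71 m, d̄ = (1.28+1.48)/2 = 1.38, v̄ = (0.55+0.58)/2 = 0.565 → q = 1.71×1.38×0.565 = 1.333 m³/s
Panel 5-6: Δb = 3.02 m, d̄ = (1.48+0.51)/2 = 0.995, v̄ = (0.58+0.30)/2 = 0.44 → q = 3.02×0.995×0.44 = 1.322 m³/s
Q = Σ q = 3.694 m³/s

3.69 m³/s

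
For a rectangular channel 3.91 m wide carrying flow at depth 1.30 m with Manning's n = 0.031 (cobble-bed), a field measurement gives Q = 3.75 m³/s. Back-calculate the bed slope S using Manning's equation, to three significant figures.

A = b·y = 3.91 × 1.30 = 5.083 m²
P = b + 2y = 3.91 + 2×1.30 = 6.510 m
R = A/P = 5.083/6.510 = 0.7808 m
S = (Q·n / (1·A·R^(2/3)))² = (3.75×0.031 / (1×5.083×0.8479))² = 0.0007275

0.000727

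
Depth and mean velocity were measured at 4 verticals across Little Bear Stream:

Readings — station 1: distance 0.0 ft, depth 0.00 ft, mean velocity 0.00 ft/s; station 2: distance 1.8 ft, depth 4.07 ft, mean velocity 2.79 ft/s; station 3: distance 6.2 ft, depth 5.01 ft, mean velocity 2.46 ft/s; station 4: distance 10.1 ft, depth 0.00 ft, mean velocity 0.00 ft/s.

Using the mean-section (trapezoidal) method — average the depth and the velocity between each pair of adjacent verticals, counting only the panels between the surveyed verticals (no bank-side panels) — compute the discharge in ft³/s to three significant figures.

Panel 1-2: Δb = 1.8 ft, d̄ = (0.00+4.07)/2 = 2.035, v̄ = (0.00+2.79)/2 = 1.395 → q = 1.8×2.035×1.395 = 5.110 ft³/s
Panel 2-3: Δb = 4.4 ft, d̄ = (4.07+5.01)/2 = 4.54, v̄ = (2.79+2.46)/2 = 2.625 → q = 4.4×4.54×2.625 = 52.44 ft³/s
Panel 3-4: Δb = 3.9 ft, d̄ = (5.01+0.00)/2 = 2.505, v̄ = (2.46+0.00)/2 = 1.23 → q = 3.9×2.505×1.23 = 12.02 ft³/s
Q = Σ q = 69.56 ft³/s

69.6 ft³/s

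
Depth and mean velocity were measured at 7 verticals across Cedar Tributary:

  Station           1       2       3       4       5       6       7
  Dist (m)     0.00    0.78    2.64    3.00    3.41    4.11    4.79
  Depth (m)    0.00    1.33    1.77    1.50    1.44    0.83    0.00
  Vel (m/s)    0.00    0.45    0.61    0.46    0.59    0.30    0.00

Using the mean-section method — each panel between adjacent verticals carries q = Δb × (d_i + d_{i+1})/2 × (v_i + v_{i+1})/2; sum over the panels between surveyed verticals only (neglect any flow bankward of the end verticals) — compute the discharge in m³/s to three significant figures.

2.67 m³/s

Panel 1-2: Δb = 0.78 m, d̄ = (0.00+1.33)/2 = 0.665, v̄ = (0.00+0.45)/2 = 0.225 → q = 0.78×0.665×0.225 = 0.1167 m³/s
Panel 2-3: Δb = 1.86 m, d̄ = (1.33+1.77)/2 = 1.55, v̄ = (0.45+0.61)/2 = 0.53 → q = 1.86×1.55×0.53 = 1.528 m³/s
Panel 3-4: Δb = 0.36 m, d̄ = (1.77+1.50)/2 = 1.635, v̄ = (0.61+0.46)/2 = 0.535 → q = 0.36×1.635×0.535 = 0.3149 m³/s
Panel 4-5: Δb = 0.41 m, d̄ = (1.50+1.44)/2 = 1.47, v̄ = (0.46+0.59)/2 = 0.525 → q = 0.41×1.47×0.525 = 0.3164 m³/s
Panel 5-6: Δb = 0.7 m, d̄ = (1.44+0.83)/2 = 1.135, v̄ = (0.59+0.30)/2 = 0.445 → q = 0.7×1.135×0.445 = 0.3536 m³/s
Panel 6-7: Δb = 0.68 m, d̄ = (0.83+0.00)/2 = 0.415, v̄ = (0.30+0.00)/2 = 0.15 → q = 0.68×0.415×0.15 = 0.04233 m³/s
Q = Σ q = 2.672 m³/s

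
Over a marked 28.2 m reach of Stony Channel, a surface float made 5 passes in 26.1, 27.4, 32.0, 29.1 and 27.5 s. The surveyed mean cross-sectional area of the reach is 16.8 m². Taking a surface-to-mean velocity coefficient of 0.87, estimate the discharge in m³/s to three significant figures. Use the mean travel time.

t̄ = (26.1 + 27.4 + 32.0 + 29.1 + 27.5) / 5 = 28.42 s
v_surface = L / t̄ = 28.2 / 28.42 = 0.9923 m/s
v_mean = 0.87 × 0.9923 = 0.8633 m/s
Q = A × v_mean = 16.8 × 0.8633 = 14.50 m³/s

14.5 m³/s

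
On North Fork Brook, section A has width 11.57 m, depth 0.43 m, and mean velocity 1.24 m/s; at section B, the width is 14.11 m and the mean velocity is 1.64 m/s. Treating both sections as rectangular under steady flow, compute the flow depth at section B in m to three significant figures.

Q = A₁V₁ = (11.57×0.43) × 1.24 = 6.169 m³/s
d₂ = Q/(b₂ V₂) = 6.169/(14.11×1.64) = 0.2666 m

0.267 m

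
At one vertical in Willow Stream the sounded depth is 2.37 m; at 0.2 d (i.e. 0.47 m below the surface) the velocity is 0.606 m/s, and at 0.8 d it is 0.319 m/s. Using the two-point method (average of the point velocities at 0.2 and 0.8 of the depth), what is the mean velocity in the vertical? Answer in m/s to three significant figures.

0.463 m/s

v̄ = (0.606 + 0.319) / 2 = 0.4625 m/s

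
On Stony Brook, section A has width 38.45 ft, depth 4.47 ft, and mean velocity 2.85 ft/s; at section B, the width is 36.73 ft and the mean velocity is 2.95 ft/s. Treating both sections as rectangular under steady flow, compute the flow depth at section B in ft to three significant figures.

4.52 ft

Q = A₁V₁ = (38.45×4.47) × 2.85 = 489.8 ft³/s
d₂ = Q/(b₂ V₂) = 489.8/(36.73×2.95) = 4.521 ft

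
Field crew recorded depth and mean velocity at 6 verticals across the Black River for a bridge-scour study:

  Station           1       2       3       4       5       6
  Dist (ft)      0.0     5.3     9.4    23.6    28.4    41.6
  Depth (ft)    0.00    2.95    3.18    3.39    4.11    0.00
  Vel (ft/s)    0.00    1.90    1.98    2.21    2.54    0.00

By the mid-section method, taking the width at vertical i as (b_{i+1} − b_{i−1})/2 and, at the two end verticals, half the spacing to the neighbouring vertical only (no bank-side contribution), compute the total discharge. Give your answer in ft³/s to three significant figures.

249 ft³/s

w_2 = (9.4 − 0.0)/2 = 4.7 ft; q_2 = 1.90 × 2.95 × 4.7 = 26.34 ft³/s
w_3 = (23.6 − 5.3)/2 = 9.15 ft; q_3 = 1.98 × 3.18 × 9.15 = 57.61 ft³/s
w_4 = (28.4 − 9.4)/2 = 9.5 ft; q_4 = 2.21 × 3.39 × 9.5 = 71.17 ft³/s
w_5 = (41.6 − 23.6)/2 = 9 ft; q_5 = 2.54 × 4.11 × 9 = 93.95 ft³/s
Stations 1, 6 contribute zero (depth or velocity is 0).
Q = Σ qᵢ = 249.1 ft³/s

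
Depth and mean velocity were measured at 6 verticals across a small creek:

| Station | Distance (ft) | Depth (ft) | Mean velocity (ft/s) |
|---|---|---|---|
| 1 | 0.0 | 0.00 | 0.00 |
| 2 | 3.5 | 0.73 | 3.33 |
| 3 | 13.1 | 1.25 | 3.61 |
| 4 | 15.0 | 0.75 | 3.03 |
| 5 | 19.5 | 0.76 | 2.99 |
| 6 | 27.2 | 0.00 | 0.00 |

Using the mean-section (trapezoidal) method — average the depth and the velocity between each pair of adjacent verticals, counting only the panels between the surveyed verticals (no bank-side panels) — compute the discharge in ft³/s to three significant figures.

56.0 ft³/s

Panel 1-2: Δb = 3.5 ft, d̄ = (0.00+0.73)/2 = 0.365, v̄ = (0.00+3.33)/2 = 1.665 → q = 3.5×0.365×1.665 = 2.127 ft³/s
Panel 2-3: Δb = 9.6 ft, d̄ = (0.73+1.25)/2 = 0.99, v̄ = (3.33+3.61)/2 = 3.47 → q = 9.6×0.99×3.47 = 32.98 ft³/s
Panel 3-4: Δb = 1.9 ft, d̄ = (1.25+0.75)/2 = 1, v̄ = (3.61+3.03)/2 = 3.32 → q = 1.9×1×3.32 = 6.308 ft³/s
Panel 4-5: Δb = 4.5 ft, d̄ = (0.75+0.76)/2 = 0.755, v̄ = (3.03+2.99)/2 = 3.01 → q = 4.5×0.755×3.01 = 10.23 ft³/s
Panel 5-6: Δb = 7.7 ft, d̄ = (0.76+0.00)/2 = 0.38, v̄ = (2.99+0.00)/2 = 1.495 → q = 7.7×0.38×1.495 = 4.374 ft³/s
Q = Σ q = 56.01 ft³/s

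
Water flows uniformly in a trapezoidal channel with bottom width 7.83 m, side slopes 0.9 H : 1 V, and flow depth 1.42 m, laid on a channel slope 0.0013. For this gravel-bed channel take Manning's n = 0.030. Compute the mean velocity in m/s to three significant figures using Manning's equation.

1.29 m/s

A = (b + z·y)·y = (7.83 + 0.9×1.42)×1.42 = 12.93 m²
P = b + 2y√(1+z²) = 7.83 + 2×1.42×√(1+0.9²) = 11.65 m
R = A/P = 12.93/11.65 = 1.110 m
Q = (1/n)·A·R^(2/3)·S^(1/2) = (1/0.030) × 12.93 × 1.110^(2/3) × 0.0013^(1/2) = 16.66 m³/s
V = Q/A = 16.66/12.93 = 1.289 m/s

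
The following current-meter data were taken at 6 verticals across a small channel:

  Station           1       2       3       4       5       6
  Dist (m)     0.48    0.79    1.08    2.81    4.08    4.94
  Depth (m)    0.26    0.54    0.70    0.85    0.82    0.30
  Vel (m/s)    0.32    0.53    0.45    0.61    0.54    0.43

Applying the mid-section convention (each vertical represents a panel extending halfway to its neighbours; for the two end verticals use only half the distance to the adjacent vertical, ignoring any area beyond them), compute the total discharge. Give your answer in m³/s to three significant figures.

w_1 = (0.79 − 0.48)/2 = 0.155 m; q_1 = 0.32 × 0.26 × 0.155 = 0.01290 m³/s
w_2 = (1.08 − 0.48)/2 = 0.3 m; q_2 = 0.53 × 0.54 × 0.3 = 0.08586 m³/s
w_3 = (2.81 − 0.79)/2 = 1.01 m; q_3 = 0.45 × 0.70 × 1.01 = 0.3182 m³/s
w_4 = (4.08 − 1.08)/2 = 1.5 m; q_4 = 0.61 × 0.85 × 1.5 = 0.7778 m³/s
w_5 = (4.94 − 2.81)/2 = 1.065 m; q_5 = 0.54 × 0.82 × 1.065 = 0.4716 m³/s
w_6 = (4.94 − 4.08)/2 = 0.43 m; q_6 = 0.43 × 0.30 × 0.43 = 0.05547 m³/s
Q = Σ qᵢ = 1.722 m³/s

1.72 m³/s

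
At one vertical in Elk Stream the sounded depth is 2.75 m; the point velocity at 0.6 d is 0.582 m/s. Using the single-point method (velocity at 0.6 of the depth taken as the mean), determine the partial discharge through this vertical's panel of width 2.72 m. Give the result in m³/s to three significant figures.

v̄ = v₀.₆ = 0.582 m/s
q = v̄ × d × w = 0.5820 × 2.75 × 2.72 = 4.353 m³/s

4.35 m³/s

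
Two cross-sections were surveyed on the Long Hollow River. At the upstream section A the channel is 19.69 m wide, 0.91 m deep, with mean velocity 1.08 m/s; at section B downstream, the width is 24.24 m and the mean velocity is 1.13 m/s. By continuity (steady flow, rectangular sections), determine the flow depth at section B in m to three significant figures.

0.706 m

Q = A₁V₁ = (19.69×0.91) × 1.08 = 19.35 m³/s
d₂ = Q/(b₂ V₂) = 19.35/(24.24×1.13) = 0.7065 m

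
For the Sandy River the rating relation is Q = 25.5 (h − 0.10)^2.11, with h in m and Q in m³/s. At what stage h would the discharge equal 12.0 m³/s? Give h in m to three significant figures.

h − h₀ = (Q/C)^(1/b) = (12.0/25.5)^(1/2.11) = 0.6996 m
h = 0.10 + 0.6996 = 0.7996 m

0.800 m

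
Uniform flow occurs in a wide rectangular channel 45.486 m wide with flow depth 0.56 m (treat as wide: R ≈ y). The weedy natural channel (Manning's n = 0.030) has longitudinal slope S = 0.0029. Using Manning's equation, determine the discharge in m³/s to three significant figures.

31.1 m³/s

A = b·y = 45.486 × 0.56 = 25.47 m²
Wide channel: R ≈ y = 0.56 m
Q = (1/n)·A·R^(2/3)·S^(1/2) = (1/0.030) × 25.47 × 0.5600^(2/3) × 0.0029^(1/2) = 31.06 m³/s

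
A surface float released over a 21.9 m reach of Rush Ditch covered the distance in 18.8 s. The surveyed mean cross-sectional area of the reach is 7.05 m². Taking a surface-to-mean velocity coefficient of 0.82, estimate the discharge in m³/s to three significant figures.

v_surface = L / t̄ = 21.9 / 18.8 = 1.165 m/s
v_mean = 0.82 × 1.165 = 0.9552 m/s
Q = A × v_mean = 7.05 × 0.9552 = 6.734 m³/s

6.73 m³/s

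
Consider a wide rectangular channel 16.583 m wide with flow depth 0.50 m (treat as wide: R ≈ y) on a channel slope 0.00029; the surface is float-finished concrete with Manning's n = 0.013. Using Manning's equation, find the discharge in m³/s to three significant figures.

A = b·y = 16.583 × 0.50 = 8.292 m²
Wide channel: R ≈ y = 0.50 m
Q = (1/n)·A·R^(2/3)·S^(1/2) = (1/0.013) × 8.292 × 0.5000^(2/3) × 0.00029^(1/2) = 6.842 m³/s

6.84 m³/s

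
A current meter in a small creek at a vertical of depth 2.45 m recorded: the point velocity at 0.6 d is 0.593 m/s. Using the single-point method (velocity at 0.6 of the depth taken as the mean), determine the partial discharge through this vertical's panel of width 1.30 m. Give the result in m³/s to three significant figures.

v̄ = v₀.₆ = 0.593 m/s
q = v̄ × d × w = 0.5930 × 2.45 × 1.30 = 1.889 m³/s

1.89 m³/s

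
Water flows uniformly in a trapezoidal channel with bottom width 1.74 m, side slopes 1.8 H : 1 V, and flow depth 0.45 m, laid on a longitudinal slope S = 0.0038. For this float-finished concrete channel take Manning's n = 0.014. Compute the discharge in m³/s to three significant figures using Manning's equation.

2.36 m³/s

A = (b + z·y)·y = (1.74 + 1.8×0.45)×0.45 = 1.148 m²
P = b + 2y√(1+z²) = 1.74 + 2×0.45×√(1+1.8²) = 3.593 m
R = A/P = 1.148/3.593 = 0.3194 m
Q = (1/n)·A·R^(2/3)·S^(1/2) = (1/0.014) × 1.148 × 0.3194^(2/3) × 0.0038^(1/2) = 2.361 m³/s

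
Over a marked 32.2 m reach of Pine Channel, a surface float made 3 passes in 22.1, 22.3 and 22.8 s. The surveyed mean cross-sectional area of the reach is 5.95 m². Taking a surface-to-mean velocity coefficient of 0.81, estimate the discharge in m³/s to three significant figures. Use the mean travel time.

t̄ = (22.1 + 22.3 + 22.8) / 3 = 22.4 s
v_surface = L / t̄ = 32.2 / 22.4 = 1.438 m/s
v_mean = 0.81 × 1.438 = 1.164 m/s
Q = A × v_mean = 5.95 × 1.164 = 6.928 m³/s

6.93 m³/s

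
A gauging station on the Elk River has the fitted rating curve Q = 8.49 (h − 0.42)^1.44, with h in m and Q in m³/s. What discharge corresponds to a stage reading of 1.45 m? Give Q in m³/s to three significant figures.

8.86 m³/s

Q = 8.49 × (1.45 − 0.42)^1.44 = 8.49 × 1.03^1.44 = 8.859 m³/s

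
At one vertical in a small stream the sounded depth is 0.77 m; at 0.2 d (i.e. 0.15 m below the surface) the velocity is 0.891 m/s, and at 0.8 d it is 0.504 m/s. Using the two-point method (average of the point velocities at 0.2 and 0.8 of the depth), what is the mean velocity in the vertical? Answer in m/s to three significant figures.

0.698 m/s

v̄ = (0.891 + 0.504) / 2 = 0.6975 m/s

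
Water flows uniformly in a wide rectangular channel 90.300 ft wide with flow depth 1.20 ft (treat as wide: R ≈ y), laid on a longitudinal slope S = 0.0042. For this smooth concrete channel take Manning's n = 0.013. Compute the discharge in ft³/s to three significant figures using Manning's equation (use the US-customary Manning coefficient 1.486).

906 ft³/s

A = b·y = 90.300 × 1.20 = 108.4 ft²
Wide channel: R ≈ y = 1.20 ft
Q = (1.486/n)·A·R^(2/3)·S^(1/2) = (1.486/0.013) × 108.4 × 1.200^(2/3) × 0.0042^(1/2) = 906.5 ft³/s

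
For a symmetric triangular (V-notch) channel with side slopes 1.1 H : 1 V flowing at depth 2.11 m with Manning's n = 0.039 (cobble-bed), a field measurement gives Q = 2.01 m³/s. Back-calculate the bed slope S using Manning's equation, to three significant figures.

A = z·y² = 1.1×2.11² = 4.897 m²
P = 2y√(1+z²) = 2×2.11×√(1+1.1²) = 6.273 m
R = A/P = 4.897/6.273 = 0.7806 m
S = (Q·n / (1·A·R^(2/3)))² = (2.01×0.039 / (1×4.897×0.8478))² = 0.0003565

0.000356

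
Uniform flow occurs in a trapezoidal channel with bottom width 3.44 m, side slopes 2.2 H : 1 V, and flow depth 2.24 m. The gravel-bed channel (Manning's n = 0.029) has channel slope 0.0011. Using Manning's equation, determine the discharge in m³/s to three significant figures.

25.7 m³/s

A = (b + z·y)·y = (3.44 + 2.2×2.24)×2.24 = 18.74 m²
P = b + 2y√(1+z²) = 3.44 + 2×2.24×√(1+2.2²) = 14.27 m
R = A/P = 18.74/14.27 = 1.314 m
Q = (1/n)·A·R^(2/3)·S^(1/2) = (1/0.029) × 18.74 × 1.314^(2/3) × 0.0011^(1/2) = 25.72 m³/s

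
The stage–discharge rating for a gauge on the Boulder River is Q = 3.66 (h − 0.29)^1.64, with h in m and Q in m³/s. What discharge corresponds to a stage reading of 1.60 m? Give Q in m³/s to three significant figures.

5.70 m³/s

Q = 3.66 × (1.60 − 0.29)^1.64 = 3.66 × 1.31^1.64 = 5.699 m³/s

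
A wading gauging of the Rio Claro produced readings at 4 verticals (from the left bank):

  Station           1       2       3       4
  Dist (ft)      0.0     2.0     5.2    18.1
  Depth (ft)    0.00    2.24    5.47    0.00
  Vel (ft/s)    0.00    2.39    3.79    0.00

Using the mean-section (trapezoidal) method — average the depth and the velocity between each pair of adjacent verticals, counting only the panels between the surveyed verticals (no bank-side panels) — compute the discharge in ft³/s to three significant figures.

108 ft³/s

Panel 1-2: Δb = 2 ft, d̄ = (0.00+2.24)/2 = 1.12, v̄ = (0.00+2.39)/2 = 1.195 → q = 2×1.12×1.195 = 2.677 ft³/s
Panel 2-3: Δb = 3.2 ft, d̄ = (2.24+5.47)/2 = 3.855, v̄ = (2.39+3.79)/2 = 3.09 → q = 3.2×3.855×3.09 = 38.12 ft³/s
Panel 3-4: Δb = 12.9 ft, d̄ = (5.47+0.00)/2 = 2.735, v̄ = (3.79+0.00)/2 = 1.895 → q = 12.9×2.735×1.895 = 66.86 ft³/s
Q = Σ q = 107.7 ft³/s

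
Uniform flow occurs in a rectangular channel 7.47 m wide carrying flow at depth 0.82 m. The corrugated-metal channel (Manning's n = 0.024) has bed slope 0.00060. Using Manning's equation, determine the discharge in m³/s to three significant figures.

A = b·y = 7.47 × 0.82 = 6.125 m²
P = b + 2y = 7.47 + 2×0.82 = 9.110 m
R = A/P = 6.125/9.110 = 0.6724 m
Q = (1/n)·A·R^(2/3)·S^(1/2) = (1/0.024) × 6.125 × 0.6724^(2/3) × 0.00060^(1/2) = 4.798 m³/s

4.80 m³/s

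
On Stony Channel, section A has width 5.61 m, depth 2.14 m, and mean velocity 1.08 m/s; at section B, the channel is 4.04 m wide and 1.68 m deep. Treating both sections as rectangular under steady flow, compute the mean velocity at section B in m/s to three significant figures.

Q = A₁V₁ = (5.61×2.14) × 1.08 = 12.97 m³/s
A₂ = 4.04 × 1.68 = 6.787 m²
V₂ = Q/A₂ = 12.97/6.787 = 1.910 m/s

1.91 m/s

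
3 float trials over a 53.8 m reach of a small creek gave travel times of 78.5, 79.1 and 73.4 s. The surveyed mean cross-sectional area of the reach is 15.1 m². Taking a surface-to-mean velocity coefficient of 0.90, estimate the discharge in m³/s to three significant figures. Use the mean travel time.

t̄ = (78.5 + 79.1 + 73.4) / 3 = 77 s
v_surface = L / t̄ = 53.8 / 77 = 0.6987 m/s
v_mean = 0.90 × 0.6987 = 0.6288 m/s
Q = A × v_mean = 15.1 × 0.6288 = 9.495 m³/s

9.50 m³/s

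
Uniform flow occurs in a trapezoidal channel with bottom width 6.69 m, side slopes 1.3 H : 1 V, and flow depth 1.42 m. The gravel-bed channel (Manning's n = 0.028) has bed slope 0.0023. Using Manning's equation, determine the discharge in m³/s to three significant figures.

A = (b + z·y)·y = (6.69 + 1.3×1.42)×1.42 = 12.12 m²
P = b + 2y√(1+z²) = 6.69 + 2×1.42×√(1+1.3²) = 11.35 m
R = A/P = 12.12/11.35 = 1.068 m
Q = (1/n)·A·R^(2/3)·S^(1/2) = (1/0.028) × 12.12 × 1.068^(2/3) × 0.0023^(1/2) = 21.69 m³/s

21.7 m³/s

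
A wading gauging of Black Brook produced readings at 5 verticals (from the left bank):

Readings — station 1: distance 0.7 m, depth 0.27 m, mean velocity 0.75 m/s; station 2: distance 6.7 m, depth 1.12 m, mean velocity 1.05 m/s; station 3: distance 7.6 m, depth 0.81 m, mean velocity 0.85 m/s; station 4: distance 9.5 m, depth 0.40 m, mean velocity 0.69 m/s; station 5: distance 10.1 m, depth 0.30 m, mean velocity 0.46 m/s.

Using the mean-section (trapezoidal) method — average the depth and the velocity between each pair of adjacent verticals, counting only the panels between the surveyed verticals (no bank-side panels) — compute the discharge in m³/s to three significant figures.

Panel 1-2: Δb = 6 m, d̄ = (0.27+1.12)/2 = 0.695, v̄ = (0.75+1.05)/2 = 0.9 → q = 6×0.695×0.9 = 3.753 m³/s
Panel 2-3: Δb = 0.9 m, d̄ = (1.12+0.81)/2 = 0.965, v̄ = (1.05+0.85)/2 = 0.95 → q = 0.9×0.965×0.95 = 0.8251 m³/s
Panel 3-4: Δb = 1.9 m, d̄ = (0.81+0.40)/2 = 0.605, v̄ = (0.85+0.69)/2 = 0.77 → q = 1.9×0.605×0.77 = 0.8851 m³/s
Panel 4-5: Δb = 0.6 m, d̄ = (0.40+0.30)/2 = 0.35, v̄ = (0.69+0.46)/2 = 0.575 → q = 0.6×0.35×0.575 = 0.1208 m³/s
Q = Σ q = 5.584 m³/s

5.58 m³/s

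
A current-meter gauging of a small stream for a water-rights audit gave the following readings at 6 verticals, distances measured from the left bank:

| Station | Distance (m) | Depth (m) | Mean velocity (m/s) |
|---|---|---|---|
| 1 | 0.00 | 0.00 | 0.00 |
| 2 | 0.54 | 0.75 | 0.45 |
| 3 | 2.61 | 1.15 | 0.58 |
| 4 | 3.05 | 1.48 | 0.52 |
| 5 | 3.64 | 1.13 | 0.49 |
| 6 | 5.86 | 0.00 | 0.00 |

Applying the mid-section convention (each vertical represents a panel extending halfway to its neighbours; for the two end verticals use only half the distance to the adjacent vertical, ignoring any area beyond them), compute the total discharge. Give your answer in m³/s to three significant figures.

2.45 m³/s

w_2 = (2.61 − 0.00)/2 = 1.305 m; q_2 = 0.45 × 0.75 × 1.305 = 0.4404 m³/s
w_3 = (3.05 − 0.54)/2 = 1.255 m; q_3 = 0.58 × 1.15 × 1.255 = 0.8371 m³/s
w_4 = (3.64 − 2.61)/2 = 0.515 m; q_4 = 0.52 × 1.48 × 0.515 = 0.3963 m³/s
w_5 = (5.86 − 3.05)/2 = 1.405 m; q_5 = 0.49 × 1.13 × 1.405 = 0.7779 m³/s
Stations 1, 6 contribute zero (depth or velocity is 0).
Q = Σ qᵢ = 2.452 m³/s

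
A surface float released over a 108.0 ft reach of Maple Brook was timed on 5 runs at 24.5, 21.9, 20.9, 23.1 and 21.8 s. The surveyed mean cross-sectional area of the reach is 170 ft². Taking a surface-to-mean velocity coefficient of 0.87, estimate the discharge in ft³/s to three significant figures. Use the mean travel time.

712 ft³/s

t̄ = (24.5 + 21.9 + 20.9 + 23.1 + 21.8) / 5 = 22.44 s
v_surface = L / t̄ = 108.0 / 22.44 = 4.813 ft/s
v_mean = 0.87 × 4.813 = 4.187 ft/s
Q = A × v_mean = 170 × 4.187 = 711.8 ft³/s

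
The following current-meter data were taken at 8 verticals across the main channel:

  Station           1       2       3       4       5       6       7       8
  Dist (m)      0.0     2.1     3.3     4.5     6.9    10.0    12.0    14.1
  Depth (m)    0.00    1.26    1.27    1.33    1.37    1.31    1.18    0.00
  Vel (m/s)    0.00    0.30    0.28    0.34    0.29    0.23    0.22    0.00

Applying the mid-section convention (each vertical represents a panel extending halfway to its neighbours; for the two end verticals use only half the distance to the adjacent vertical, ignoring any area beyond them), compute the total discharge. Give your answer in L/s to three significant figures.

w_2 = (3.3 − 0.0)/2 = 1.65 m; q_2 = 0.30 × 1.26 × 1.65 = 0.6237 m³/s
w_3 = (4.5 − 2.1)/2 = 1.2 m; q_3 = 0.28 × 1.27 × 1.2 = 0.4267 m³/s
w_4 = (6.9 − 3.3)/2 = 1.8 m; q_4 = 0.34 × 1.33 × 1.8 = 0.8140 m³/s
w_5 = (10.0 − 4.5)/2 = 2.75 m; q_5 = 0.29 × 1.37 × 2.75 = 1.093 m³/s
w_6 = (12.0 − 6.9)/2 = 2.55 m; q_6 = 0.23 × 1.31 × 2.55 = 0.7683 m³/s
w_7 = (14.1 − 10.0)/2 = 2.05 m; q_7 = 0.22 × 1.18 × 2.05 = 0.5322 m³/s
Stations 1, 8 contribute zero (depth or velocity is 0).
Q = Σ qᵢ = 4.257 m³/s
= 4.257 × 1000 = 4257 L/s

4260 L/s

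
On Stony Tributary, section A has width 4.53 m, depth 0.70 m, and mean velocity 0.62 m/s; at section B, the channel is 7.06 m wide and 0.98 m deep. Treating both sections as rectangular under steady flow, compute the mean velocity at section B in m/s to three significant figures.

Q = A₁V₁ = (4.53×0.70) × 0.62 = 1.966 m³/s
A₂ = 7.06 × 0.98 = 6.919 m²
V₂ = Q/A₂ = 1.966/6.919 = 0.2842 m/s

0.284 m/s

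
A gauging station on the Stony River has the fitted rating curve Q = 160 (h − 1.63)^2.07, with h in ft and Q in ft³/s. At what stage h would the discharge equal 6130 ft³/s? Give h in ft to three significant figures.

7.45 ft

h − h₀ = (Q/C)^(1/b) = (6130/160)^(1/2.07) = 5.820 ft
h = 1.63 + 5.820 = 7.450 ft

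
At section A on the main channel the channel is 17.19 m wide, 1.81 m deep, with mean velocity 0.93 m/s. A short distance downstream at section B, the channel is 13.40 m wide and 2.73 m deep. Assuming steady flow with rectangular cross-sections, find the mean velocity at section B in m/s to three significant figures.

Q = A₁V₁ = (17.19×1.81) × 0.93 = 28.94 m³/s
A₂ = 13.40 × 2.73 = 36.58 m²
V₂ = Q/A₂ = 28.94/36.58 = 0.7910 m/s

0.791 m/s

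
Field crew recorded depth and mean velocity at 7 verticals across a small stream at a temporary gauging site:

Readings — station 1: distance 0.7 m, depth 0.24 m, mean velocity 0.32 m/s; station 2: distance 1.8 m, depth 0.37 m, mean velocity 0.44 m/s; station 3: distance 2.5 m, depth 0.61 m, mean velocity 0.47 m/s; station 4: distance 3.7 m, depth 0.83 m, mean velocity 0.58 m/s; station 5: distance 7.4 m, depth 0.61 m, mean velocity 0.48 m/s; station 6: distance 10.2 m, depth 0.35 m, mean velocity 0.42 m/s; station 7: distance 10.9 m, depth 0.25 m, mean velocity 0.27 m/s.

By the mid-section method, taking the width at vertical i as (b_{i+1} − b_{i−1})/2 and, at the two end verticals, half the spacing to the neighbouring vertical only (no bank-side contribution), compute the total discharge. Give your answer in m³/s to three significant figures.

w_1 = (1.8 − 0.7)/2 = 0.55 m; q_1 = 0.32 × 0.24 × 0.55 = 0.04224 m³/s
w_2 = (2.5 − 0.7)/2 = 0.9 m; q_2 = 0.44 × 0.37 × 0.9 = 0.1465 m³/s
w_3 = (3.7 − 1.8)/2 = 0.95 m; q_3 = 0.47 × 0.61 × 0.95 = 0.2724 m³/s
w_4 = (7.4 − 2.5)/2 = 2.45 m; q_4 = 0.58 × 0.83 × 2.45 = 1.179 m³/s
w_5 = (10.2 − 3.7)/2 = 3.25 m; q_5 = 0.48 × 0.61 × 3.25 = 0.9516 m³/s
w_6 = (10.9 − 7.4)/2 = 1.75 m; q_6 = 0.42 × 0.35 × 1.75 = 0.2573 m³/s
w_7 = (10.9 − 10.2)/2 = 0.35 m; q_7 = 0.27 × 0.25 × 0.35 = 0.02363 m³/s
Q = Σ qᵢ = 2.873 m³/s

2.87 m³/s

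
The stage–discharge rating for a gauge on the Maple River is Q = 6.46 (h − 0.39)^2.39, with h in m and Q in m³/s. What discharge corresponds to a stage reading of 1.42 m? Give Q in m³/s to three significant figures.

6.93 m³/s

Q = 6.46 × (1.42 − 0.39)^2.39 = 6.46 × 1.03^2.39 = 6.933 m³/s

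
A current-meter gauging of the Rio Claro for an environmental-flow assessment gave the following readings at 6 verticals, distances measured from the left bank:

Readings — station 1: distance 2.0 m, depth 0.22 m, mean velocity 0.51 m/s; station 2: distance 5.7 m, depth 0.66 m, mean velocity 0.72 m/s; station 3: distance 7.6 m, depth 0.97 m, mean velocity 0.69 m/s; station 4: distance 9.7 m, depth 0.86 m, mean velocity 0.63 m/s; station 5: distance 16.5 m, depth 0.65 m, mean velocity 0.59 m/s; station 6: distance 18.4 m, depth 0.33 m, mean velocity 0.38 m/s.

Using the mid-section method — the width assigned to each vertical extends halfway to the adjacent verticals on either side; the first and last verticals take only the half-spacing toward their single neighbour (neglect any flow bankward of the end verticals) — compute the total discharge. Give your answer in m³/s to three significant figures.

w_1 = (5.7 − 2.0)/2 = 1.85 m; q_1 = 0.51 × 0.22 × 1.85 = 0.2076 m³/s
w_2 = (7.6 − 2.0)/2 = 2.8 m; q_2 = 0.72 × 0.66 × 2.8 = 1.331 m³/s
w_3 = (9.7 − 5.7)/2 = 2 m; q_3 = 0.69 × 0.97 × 2 = 1.339 m³/s
w_4 = (16.5 − 7.6)/2 = 4.45 m; q_4 = 0.63 × 0.86 × 4.45 = 2.411 m³/s
w_5 = (18.4 − 9.7)/2 = 4.35 m; q_5 = 0.59 × 0.65 × 4.35 = 1.668 m³/s
w_6 = (18.4 − 16.5)/2 = 0.95 m; q_6 = 0.38 × 0.33 × 0.95 = 0.1191 m³/s
Q = Σ qᵢ = 7.075 m³/s

7.08 m³/s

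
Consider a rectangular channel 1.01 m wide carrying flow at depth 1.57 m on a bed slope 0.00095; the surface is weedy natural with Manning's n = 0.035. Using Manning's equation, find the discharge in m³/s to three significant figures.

A = b·y = 1.01 × 1.57 = 1.586 m²
P = b + 2y = 1.01 + 2×1.57 = 4.150 m
R = A/P = 1.586/4.150 = 0.3821 m
Q = (1/n)·A·R^(2/3)·S^(1/2) = (1/0.035) × 1.586 × 0.3821^(2/3) × 0.00095^(1/2) = 0.7353 m³/s

0.735 m³/s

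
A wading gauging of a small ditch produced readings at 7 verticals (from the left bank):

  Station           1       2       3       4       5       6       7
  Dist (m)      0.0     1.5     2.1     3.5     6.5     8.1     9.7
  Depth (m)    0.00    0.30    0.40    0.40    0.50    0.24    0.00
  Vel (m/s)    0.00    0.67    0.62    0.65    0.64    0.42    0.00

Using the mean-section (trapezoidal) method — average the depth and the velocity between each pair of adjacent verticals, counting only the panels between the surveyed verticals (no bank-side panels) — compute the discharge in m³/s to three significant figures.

Panel 1-2: Δb = 1.5 m, d̄ = (0.00+0.30)/2 = 0.15, v̄ = (0.00+0.67)/2 = 0.335 → q = 1.5×0.15×0.335 = 0.07538 m³/s
Panel 2-3: Δb = 0.6 m, d̄ = (0.30+0.40)/2 = 0.35, v̄ = (0.67+0.62)/2 = 0.645 → q = 0.6×0.35×0.645 = 0.1355 m³/s
Panel 3-4: Δb = 1.4 m, d̄ = (0.40+0.40)/2 = 0.4, v̄ = (0.62+0.65)/2 = 0.635 → q = 1.4×0.4×0.635 = 0.3556 m³/s
Panel 4-5: Δb = 3 m, d̄ = (0.40+0.50)/2 = 0.45, v̄ = (0.65+0.64)/2 = 0.645 → q = 3×0.45×0.645 = 0.8708 m³/s
Panel 5-6: Δb = 1.6 m, d̄ = (0.50+0.24)/2 = 0.37, v̄ = (0.64+0.42)/2 = 0.53 → q = 1.6×0.37×0.53 = 0.3138 m³/s
Panel 6-7: Δb = 1.6 m, d̄ = (0.24+0.00)/2 = 0.12, v̄ = (0.42+0.00)/2 = 0.21 → q = 1.6×0.12×0.21 = 0.04032 m³/s
Q = Σ q = 1.791 m³/s

1.79 m³/s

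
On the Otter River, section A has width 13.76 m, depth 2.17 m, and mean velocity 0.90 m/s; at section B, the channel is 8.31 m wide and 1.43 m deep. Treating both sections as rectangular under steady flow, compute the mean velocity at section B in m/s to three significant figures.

Q = A₁V₁ = (13.76×2.17) × 0.90 = 26.87 m³/s
A₂ = 8.31 × 1.43 = 11.88 m²
V₂ = Q/A₂ = 26.87/11.88 = 2.261 m/s

2.26 m/s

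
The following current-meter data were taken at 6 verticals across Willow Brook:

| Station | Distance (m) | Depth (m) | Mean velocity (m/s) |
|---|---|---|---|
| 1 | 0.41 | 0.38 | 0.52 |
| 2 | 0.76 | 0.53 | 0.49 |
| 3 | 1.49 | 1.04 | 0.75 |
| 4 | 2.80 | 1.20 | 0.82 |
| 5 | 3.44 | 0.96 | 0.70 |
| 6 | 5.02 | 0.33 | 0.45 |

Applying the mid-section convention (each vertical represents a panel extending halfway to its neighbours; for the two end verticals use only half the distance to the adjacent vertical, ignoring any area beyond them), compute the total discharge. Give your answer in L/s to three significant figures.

w_1 = (0.76 − 0.41)/2 = 0.175 m; q_1 = 0.52 × 0.38 × 0.175 = 0.03458 m³/s
w_2 = (1.49 − 0.41)/2 = 0.54 m; q_2 = 0.49 × 0.53 × 0.54 = 0.1402 m³/s
w_3 = (2.80 − 0.76)/2 = 1.02 m; q_3 = 0.75 × 1.04 × 1.02 = 0.7956 m³/s
w_4 = (3.44 − 1.49)/2 = 0.975 m; q_4 = 0.82 × 1.20 × 0.975 = 0.9594 m³/s
w_5 = (5.02 − 2.80)/2 = 1.11 m; q_5 = 0.70 × 0.96 × 1.11 = 0.7459 m³/s
w_6 = (5.02 − 3.44)/2 = 0.79 m; q_6 = 0.45 × 0.33 × 0.79 = 0.1173 m³/s
Q = Σ qᵢ = 2.793 m³/s
= 2.793 × 1000 = 2793 L/s

2790 L/s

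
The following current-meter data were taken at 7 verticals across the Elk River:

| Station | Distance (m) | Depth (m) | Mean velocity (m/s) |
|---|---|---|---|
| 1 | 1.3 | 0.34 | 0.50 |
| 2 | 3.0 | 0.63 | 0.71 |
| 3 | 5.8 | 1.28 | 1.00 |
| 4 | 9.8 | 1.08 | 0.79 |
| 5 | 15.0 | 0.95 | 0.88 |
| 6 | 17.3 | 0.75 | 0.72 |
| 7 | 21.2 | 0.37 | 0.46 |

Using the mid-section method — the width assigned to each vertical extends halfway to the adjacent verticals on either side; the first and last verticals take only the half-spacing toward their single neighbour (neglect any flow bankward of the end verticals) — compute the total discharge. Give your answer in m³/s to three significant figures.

14.6 m³/s

w_1 = (3.0 − 1.3)/2 = 0.85 m; q_1 = 0.50 × 0.34 × 0.85 = 0.1445 m³/s
w_2 = (5.8 − 1.3)/2 = 2.25 m; q_2 = 0.71 × 0.63 × 2.25 = 1.006 m³/s
w_3 = (9.8 − 3.0)/2 = 3.4 m; q_3 = 1.00 × 1.28 × 3.4 = 4.352 m³/s
w_4 = (15.0 − 5.8)/2 = 4.6 m; q_4 = 0.79 × 1.08 × 4.6 = 3.925 m³/s
w_5 = (17.3 − 9.8)/2 = 3.75 m; q_5 = 0.88 × 0.95 × 3.75 = 3.135 m³/s
w_6 = (21.2 − 15.0)/2 = 3.1 m; q_6 = 0.72 × 0.75 × 3.1 = 1.674 m³/s
w_7 = (21.2 − 17.3)/2 = 1.95 m; q_7 = 0.46 × 0.37 × 1.95 = 0.3319 m³/s
Q = Σ qᵢ = 14.57 m³/s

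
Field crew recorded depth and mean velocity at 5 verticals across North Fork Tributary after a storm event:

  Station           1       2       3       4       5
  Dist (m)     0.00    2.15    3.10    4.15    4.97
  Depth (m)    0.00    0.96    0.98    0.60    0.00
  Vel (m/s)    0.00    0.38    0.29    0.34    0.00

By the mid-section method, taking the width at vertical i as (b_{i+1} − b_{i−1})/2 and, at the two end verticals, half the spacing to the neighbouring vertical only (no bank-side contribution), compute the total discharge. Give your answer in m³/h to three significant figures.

w_2 = (3.10 − 0.00)/2 = 1.55 m; q_2 = 0.38 × 0.96 × 1.55 = 0.5654 m³/s
w_3 = (4.15 − 2.15)/2 = 1 m; q_3 = 0.29 × 0.98 × 1 = 0.2842 m³/s
w_4 = (4.97 − 3.10)/2 = 0.935 m; q_4 = 0.34 × 0.60 × 0.935 = 0.1907 m³/s
Stations 1, 5 contribute zero (depth or velocity is 0).
Q = Σ qᵢ = 1.040 m³/s
= 1.040 × 3600 = 3745 m³/h

3750 m³/h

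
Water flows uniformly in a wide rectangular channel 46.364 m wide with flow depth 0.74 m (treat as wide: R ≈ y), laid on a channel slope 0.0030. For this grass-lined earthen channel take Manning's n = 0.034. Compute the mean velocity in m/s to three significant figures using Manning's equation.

1.32 m/s

A = b·y = 46.364 × 0.74 = 34.31 m²
Wide channel: R ≈ y = 0.74 m
Q = (1/n)·A·R^(2/3)·S^(1/2) = (1/0.034) × 34.31 × 0.7400^(2/3) × 0.0030^(1/2) = 45.22 m³/s
V = Q/A = 45.22/34.31 = 1.318 m/s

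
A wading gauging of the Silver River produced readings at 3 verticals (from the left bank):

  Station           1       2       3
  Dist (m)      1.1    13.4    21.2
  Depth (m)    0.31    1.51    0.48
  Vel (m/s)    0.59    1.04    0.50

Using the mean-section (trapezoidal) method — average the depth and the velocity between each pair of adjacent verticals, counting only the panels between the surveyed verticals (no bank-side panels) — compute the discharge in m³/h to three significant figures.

Panel 1-2: Δb = 12.3 m, d̄ = (0.31+1.51)/2 = 0.91, v̄ = (0.59+1.04)/2 = 0.815 → q = 12.3×0.91×0.815 = 9.122 m³/s
Panel 2-3: Δb = 7.8 m, d̄ = (1.51+0.48)/2 = 0.995, v̄ = (1.04+0.50)/2 = 0.77 → q = 7.8×0.995×0.77 = 5.976 m³/s
Q = Σ q = 15.10 m³/s
= 15.10 × 3600 = 54350 m³/h

54400 m³/h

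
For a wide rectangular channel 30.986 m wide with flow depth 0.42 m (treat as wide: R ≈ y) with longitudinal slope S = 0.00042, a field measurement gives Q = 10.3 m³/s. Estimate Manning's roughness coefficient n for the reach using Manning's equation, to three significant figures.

0.0145

A = b·y = 30.986 × 0.42 = 13.01 m²
Wide channel: R ≈ y = 0.42 m
n = (1/Q)·A·R^(2/3)·S^(1/2) = (1/10.3) × 13.01 × 0.5608 × 0.02049 = 0.01452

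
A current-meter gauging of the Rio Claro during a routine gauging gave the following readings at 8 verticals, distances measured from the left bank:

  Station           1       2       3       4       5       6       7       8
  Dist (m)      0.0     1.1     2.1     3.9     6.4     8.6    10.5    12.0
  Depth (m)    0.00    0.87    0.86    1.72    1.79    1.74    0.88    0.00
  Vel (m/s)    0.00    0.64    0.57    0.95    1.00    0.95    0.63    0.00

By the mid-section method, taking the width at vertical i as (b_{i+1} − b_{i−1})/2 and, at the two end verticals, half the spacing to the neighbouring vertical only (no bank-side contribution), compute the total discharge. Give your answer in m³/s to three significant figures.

13.3 m³/s

w_2 = (2.1 − 0.0)/2 = 1.05 m; q_2 = 0.64 × 0.87 × 1.05 = 0.5846 m³/s
w_3 = (3.9 − 1.1)/2 = 1.4 m; q_3 = 0.57 × 0.86 × 1.4 = 0.6863 m³/s
w_4 = (6.4 − 2.1)/2 = 2.15 m; q_4 = 0.95 × 1.72 × 2.15 = 3.513 m³/s
w_5 = (8.6 − 3.9)/2 = 2.35 m; q_5 = 1.00 × 1.79 × 2.35 = 4.207 m³/s
w_6 = (10.5 − 6.4)/2 = 2.05 m; q_6 = 0.95 × 1.74 × 2.05 = 3.389 m³/s
w_7 = (12.0 − 8.6)/2 = 1.7 m; q_7 = 0.63 × 0.88 × 1.7 = 0.9425 m³/s
Stations 1, 8 contribute zero (depth or velocity is 0).
Q = Σ qᵢ = 13.32 m³/s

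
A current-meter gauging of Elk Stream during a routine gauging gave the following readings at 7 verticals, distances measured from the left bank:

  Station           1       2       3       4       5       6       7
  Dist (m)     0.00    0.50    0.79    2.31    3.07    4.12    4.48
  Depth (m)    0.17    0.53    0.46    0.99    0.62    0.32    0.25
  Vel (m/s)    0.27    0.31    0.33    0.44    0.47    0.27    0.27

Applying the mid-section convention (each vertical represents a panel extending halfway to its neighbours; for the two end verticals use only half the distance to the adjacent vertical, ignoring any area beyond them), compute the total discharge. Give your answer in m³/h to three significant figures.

3770 m³/h

w_1 = (0.50 − 0.00)/2 = 0.25 m; q_1 = 0.27 × 0.17 × 0.25 = 0.01148 m³/s
w_2 = (0.79 − 0.00)/2 = 0.395 m; q_2 = 0.31 × 0.53 × 0.395 = 0.06490 m³/s
w_3 = (2.31 − 0.50)/2 = 0.905 m; q_3 = 0.33 × 0.46 × 0.905 = 0.1374 m³/s
w_4 = (3.07 − 0.79)/2 = 1.14 m; q_4 = 0.44 × 0.99 × 1.14 = 0.4966 m³/s
w_5 = (4.12 − 2.31)/2 = 0.905 m; q_5 = 0.47 × 0.62 × 0.905 = 0.2637 m³/s
w_6 = (4.48 − 3.07)/2 = 0.705 m; q_6 = 0.27 × 0.32 × 0.705 = 0.06091 m³/s
w_7 = (4.48 − 4.12)/2 = 0.18 m; q_7 = 0.27 × 0.25 × 0.18 = 0.01215 m³/s
Q = Σ qᵢ = 1.047 m³/s
= 1.047 × 3600 = 3770 m³/h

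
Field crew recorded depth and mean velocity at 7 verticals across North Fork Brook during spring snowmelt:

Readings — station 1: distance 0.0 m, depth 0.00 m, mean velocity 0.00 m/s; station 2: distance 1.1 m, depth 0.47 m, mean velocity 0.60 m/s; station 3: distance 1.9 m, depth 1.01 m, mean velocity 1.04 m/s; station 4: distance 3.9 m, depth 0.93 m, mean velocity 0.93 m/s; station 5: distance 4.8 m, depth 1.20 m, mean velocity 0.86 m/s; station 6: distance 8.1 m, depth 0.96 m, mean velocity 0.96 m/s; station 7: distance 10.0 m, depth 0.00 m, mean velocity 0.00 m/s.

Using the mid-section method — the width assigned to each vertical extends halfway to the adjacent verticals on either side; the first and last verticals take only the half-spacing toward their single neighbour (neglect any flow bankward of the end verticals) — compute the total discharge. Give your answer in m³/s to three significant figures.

7.56 m³/s

w_2 = (1.9 − 0.0)/2 = 0.95 m; q_2 = 0.60 × 0.47 × 0.95 = 0.2679 m³/s
w_3 = (3.9 − 1.1)/2 = 1.4 m; q_3 = 1.04 × 1.01 × 1.4 = 1.471 m³/s
w_4 = (4.8 − 1.9)/2 = 1.45 m; q_4 = 0.93 × 0.93 × 1.45 = 1.254 m³/s
w_5 = (8.1 − 3.9)/2 = 2.1 m; q_5 = 0.86 × 1.20 × 2.1 = 2.167 m³/s
w_6 = (10.0 − 4.8)/2 = 2.6 m; q_6 = 0.96 × 0.96 × 2.6 = 2.396 m³/s
Stations 1, 7 contribute zero (depth or velocity is 0).
Q = Σ qᵢ = 7.556 m³/s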